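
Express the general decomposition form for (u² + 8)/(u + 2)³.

Repeated linear factor (power 3): A/(u + 2) + B/(u + 2)² + C/(u + 2)³


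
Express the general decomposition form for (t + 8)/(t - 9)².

Repeated linear factor: A/(t - 9) + B/(t - 9)²


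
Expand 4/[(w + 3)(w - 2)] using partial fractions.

4/(w + 3)(w - 2) = P/(w + 3) + Q/(w - 2). P = 4/(-3 - 2) = -4/5, Q = 4/(2 + 3) = 4/5
Result: (-4/5)/(w + 3) + (4/5)/(w - 2)


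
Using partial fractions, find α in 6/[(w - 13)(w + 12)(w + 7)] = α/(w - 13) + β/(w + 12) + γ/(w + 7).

Cover-up at w = 13: α = 6/[(13 + 12)(13 + 7)] = 6/[(25)(20)] = 6/500 = 3/250


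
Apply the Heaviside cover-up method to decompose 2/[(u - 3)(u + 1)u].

Cover (u - 3), u=3: A = 2/[(3 + 1)(3 - 0)] = 1/6. Cover (u + 1), u=-1: B = 2/[(-1 - 3)(-1 - 0)] = 1/2. Cover u, u=0: C = 2/[(0 - 3)(0 + 1)] = -2/3.
Result: (1/6)/(u - 3) + (1/2)/(u + 1) - (2/3)/u


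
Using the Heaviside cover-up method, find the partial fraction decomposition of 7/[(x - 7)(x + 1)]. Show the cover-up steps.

Cover (x - 7): set x=7, get A = 7/(7 + 1) = 7/8. Cover (x + 1): set x=-1, get B = 7/(-1 - 7) = -7/8.
Result: (7/8)/(x - 7) - (7/8)/(x + 1)


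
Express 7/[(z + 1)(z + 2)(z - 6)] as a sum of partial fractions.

Using cover-up method: A = -1, B = 7/8, C = 1/8
Result: -1/(z + 1) + (7/8)/(z + 2) + (1/8)/(z - 6)


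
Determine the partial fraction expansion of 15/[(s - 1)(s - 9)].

15/(s - 1)(s - 9) = A/(s - 1) + B/(s - 9). A = 15/(1 - 9) = -15/8, B = 15/(9 - 1) = 15/8
Result: (-15/8)/(s - 1) + (15/8)/(s - 9)


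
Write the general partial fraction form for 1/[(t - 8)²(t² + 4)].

Repeated linear + quadratic: α/(t - 8) + β/(t - 8)² + (γt + δ)/(t² + 4)


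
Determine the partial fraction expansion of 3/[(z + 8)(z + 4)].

3/(z + 8)(z + 4) = P/(z + 8) + Q/(z + 4). P = 3/(-8 + 4) = -3/4, Q = 3/(-4 + 8) = 3/4
Result: (-3/4)/(z + 8) + (3/4)/(z + 4)


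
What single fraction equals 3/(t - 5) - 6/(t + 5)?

Common denominator (t - 5)(t + 5). Numerator: 3(t + 5) - 6(t - 5) = (3t + 15) - (6t - 30) = -3t + 45
Result: (-3t + 45)/[(t - 5)(t + 5)]


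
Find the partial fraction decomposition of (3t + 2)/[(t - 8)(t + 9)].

At t=8: P = (3·8 + 2)/(8 + 9) = 26/17. At t=-9: Q = (3·(-9) + 2)/(-9 - 8) = 25/17
Result: (26/17)/(t - 8) + (25/17)/(t + 9)


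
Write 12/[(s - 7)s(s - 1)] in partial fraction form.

Using cover-up method: A = 2/7, B = 12/7, C = -2
Result: (2/7)/(s - 7) + (12/7)/s - 2/(s - 1)


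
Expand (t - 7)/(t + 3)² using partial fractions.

(t - 7) = A(t + 3) + B. At t = -3: B = 1·(-3) - 7 = -10. Coeff of t: A = 1
Result: 1/(t + 3) - 10/(t + 3)²


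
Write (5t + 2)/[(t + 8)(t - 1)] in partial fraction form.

At t=-8: A = (5·(-8) + 2)/(-8 - 1) = 38/9. At t=1: B = (5·1 + 2)/(1 + 8) = 7/9
Result: (38/9)/(t + 8) + (7/9)/(t - 1)


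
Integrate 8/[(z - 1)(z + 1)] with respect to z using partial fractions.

Decompose: 8/[(z - 1)(z + 1)] = 4/(z - 1) - 4/(z + 1). Integrate each term: 4 ln|(z - 1)| - 4 ln|(z + 1)| + C


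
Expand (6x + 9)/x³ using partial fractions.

(6x + 9) = Ax² + Bx + C. At x = 0: C = 6·0 + 9 = 9. Coefficients: A = 0, B = 6
Result: 6/x² + 9/x³


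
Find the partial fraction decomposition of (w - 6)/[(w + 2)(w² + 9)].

At w=-2: α = (1·(-2) - 6)/((-2)² + 9) = -8/13. β = -α = 8/13, γ = 1 - (-2)·α = -3/13
Result: (-8/13)/(w + 2) + ((8/13)w - 3/13)/(w² + 9)


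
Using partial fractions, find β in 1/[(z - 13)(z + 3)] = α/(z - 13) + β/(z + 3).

Cover-up at z = -3: β = 1/(-3 - 13) = -1/16


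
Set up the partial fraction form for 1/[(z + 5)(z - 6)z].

Three distinct linear factors: A/(z + 5) + B/(z - 6) + C/z


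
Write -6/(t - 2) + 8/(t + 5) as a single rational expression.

Common denominator (t - 2)(t + 5). Numerator: -6(t + 5) + 8(t - 2) = (-6t - 30) + (8t - 16) = 2t - 46
Result: (2t - 46)/[(t - 2)(t + 5)]


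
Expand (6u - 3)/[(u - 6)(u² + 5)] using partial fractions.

At u=6: A = (6·6 - 3)/(6² + 5) = 33/41. B = -A = -33/41, C = 6 - 6·A = 48/41
Result: (33/41)/(u - 6) - ((33/41)u - 48/41)/(u² + 5)


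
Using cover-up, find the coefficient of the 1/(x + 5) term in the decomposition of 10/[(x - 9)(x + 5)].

Cover (x + 5), set x=-5: 10/((x - 9) at x=-5) = 10/(-14) = -5/7


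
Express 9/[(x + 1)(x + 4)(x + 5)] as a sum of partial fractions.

Using cover-up method: A = 3/4, B = -3, C = 9/4
Result: (3/4)/(x + 1) - 3/(x + 4) + (9/4)/(x + 5)


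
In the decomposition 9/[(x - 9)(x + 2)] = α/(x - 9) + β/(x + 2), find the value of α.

Cover-up at x = 9: α = 9/(9 + 2) = 9/11


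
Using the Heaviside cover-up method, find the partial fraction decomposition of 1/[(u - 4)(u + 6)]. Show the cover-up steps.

Cover (u - 4): set u=4, get α = 1/(4 + 6) = 1/10. Cover (u + 6): set u=-6, get β = 1/(-6 - 4) = -1/10.
Result: (1/10)/(u - 4) - (1/10)/(u + 6)


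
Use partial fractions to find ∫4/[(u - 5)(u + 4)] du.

Decompose: 4/[(u - 5)(u + 4)] = (4/9)/(u - 5) - (4/9)/(u + 4). Integrate each term: (4/9) ln|(u - 5)| - (4/9) ln|(u + 4)| + C


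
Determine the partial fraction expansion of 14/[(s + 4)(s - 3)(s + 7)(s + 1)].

Using Heaviside cover-up: (2/9)/(s + 4) + (1/20)/(s - 3) - (7/90)/(s + 7) - (7/36)/(s + 1)


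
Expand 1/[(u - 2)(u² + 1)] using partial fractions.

Cover-up at u = 2: A = 1/(2² + 1) = 1/5. Then B = -A = -1/5, C = -A·(0 + 2) = -2/5
Result: (1/5)/(u - 2) - ((1/5)u + 2/5)/(u² + 1)


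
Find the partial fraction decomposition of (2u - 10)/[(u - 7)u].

At u=7: P = (2·7 - 10)/(7 - 0) = 4/7. At u=0: Q = (2·0 - 10)/(0 - 7) = 10/7
Result: (4/7)/(u - 7) + (10/7)/u


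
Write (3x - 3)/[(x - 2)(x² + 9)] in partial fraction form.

At x=2: A = (3·2 - 3)/(2² + 9) = 3/13. B = -A = -3/13, C = 3 - 2·A = 33/13
Result: (3/13)/(x - 2) - ((3/13)x - 33/13)/(x² + 9)


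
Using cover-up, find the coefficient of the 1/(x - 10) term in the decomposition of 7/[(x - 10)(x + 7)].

Cover (x - 10), set x=10: 7/((x + 7) at x=10) = 7/(17) = 7/17


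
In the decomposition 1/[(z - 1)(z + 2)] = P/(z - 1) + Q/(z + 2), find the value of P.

Cover-up at z = 1: P = 1/(1 + 2) = 1/3


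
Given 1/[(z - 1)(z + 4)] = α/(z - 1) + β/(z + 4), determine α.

Cover-up at z = 1: α = 1/(1 + 4) = 1/5


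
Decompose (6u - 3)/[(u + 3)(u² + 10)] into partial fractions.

At u=-3: A = (6·(-3) - 3)/((-3)² + 10) = -21/19. B = -A = 21/19, C = 6 - (-3)·A = 51/19
Result: (-21/19)/(u + 3) + ((21/19)u + 51/19)/(u² + 10)


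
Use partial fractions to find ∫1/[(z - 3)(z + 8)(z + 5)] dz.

Cover-up: α = 1/88, β = 1/33, γ = -1/24. Decomposition: (1/88)/(z - 3) + (1/33)/(z + 8) - (1/24)/(z + 5). Integrate each term: (1/88) ln|(z - 3)| + (1/33) ln|(z + 8)| - (1/24) ln|(z + 5)| + C


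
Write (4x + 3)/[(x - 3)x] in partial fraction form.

At x=3: A = (4·3 + 3)/(3 - 0) = 5. At x=0: B = (4·0 + 3)/(0 - 3) = -1
Result: 5/(x - 3) - 1/x


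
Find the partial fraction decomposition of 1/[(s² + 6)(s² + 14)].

Coefficient matching gives P = R = 0, Q = 1/(14-6) = 1/8, S = -Q = -1/8
Result: (1/8)/(s² + 6) - (1/8)/(s² + 14)


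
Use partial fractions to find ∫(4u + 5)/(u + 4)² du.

Decompose: P = 4, Q = 4·(-4) + 5 = -11, so (4u + 5)/(u + 4)² = 4/(u + 4) - 11/(u + 4)². Integrate: ∫ P/(u + 4) du = 4 ln|(u + 4)|; ∫ Q/(u + 4)² du = 11/(u + 4). Sum: 4 ln|(u + 4)| + 11/(u + 4) + C


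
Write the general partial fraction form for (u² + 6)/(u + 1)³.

Repeated linear factor (power 3): P/(u + 1) + Q/(u + 1)² + R/(u + 1)³


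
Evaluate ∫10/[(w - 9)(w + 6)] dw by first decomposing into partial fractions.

Decompose: 10/[(w - 9)(w + 6)] = (2/3)/(w - 9) - (2/3)/(w + 6). Integrate each term: (2/3) ln|(w - 9)| - (2/3) ln|(w + 6)| + C


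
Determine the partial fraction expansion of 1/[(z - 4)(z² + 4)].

Cover-up at z = 4: A = 1/(4² + 4) = 1/20. Then B = -A = -1/20, C = -A·(0 + 4) = -1/5
Result: (1/20)/(z - 4) - ((1/20)z + 1/5)/(z² + 4)


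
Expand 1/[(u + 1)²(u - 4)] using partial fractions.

Cover-up at u=4: C = 1/(4 + 1)² = 1/25. Cover-up at u=-1: B = 1/(-1 - 4) = -1/5. Comparing u² coeff: A = -C = -1/25
Result: (-1/25)/(u + 1) - (1/5)/(u + 1)² + (1/25)/(u - 4)


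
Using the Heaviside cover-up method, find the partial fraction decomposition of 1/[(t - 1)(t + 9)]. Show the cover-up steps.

Cover (t - 1): set t=1, get A = 1/(1 + 9) = 1/10. Cover (t + 9): set t=-9, get B = 1/(-9 - 1) = -1/10.
Result: (1/10)/(t - 1) - (1/10)/(t + 9)


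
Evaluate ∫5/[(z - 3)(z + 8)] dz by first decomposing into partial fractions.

Decompose: 5/[(z - 3)(z + 8)] = (5/11)/(z - 3) - (5/11)/(z + 8). Integrate each term: (5/11) ln|(z - 3)| - (5/11) ln|(z + 8)| + C


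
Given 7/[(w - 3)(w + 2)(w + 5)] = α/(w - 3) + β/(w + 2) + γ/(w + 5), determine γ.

Cover-up at w = -5: γ = 7/[(-5 - 3)(-5 + 2)] = 7/[(-8)(-3)] = 7/24


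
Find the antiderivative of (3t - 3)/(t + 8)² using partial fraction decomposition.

Decompose: A = 3, B = 3·(-8) - 3 = -27, so (3t - 3)/(t + 8)² = 3/(t + 8) - 27/(t + 8)². Integrate: ∫ A/(t + 8) dt = 3 ln|(t + 8)|; ∫ B/(t + 8)² dt = 27/(t + 8). Sum: 3 ln|(t + 8)| + 27/(t + 8) + C


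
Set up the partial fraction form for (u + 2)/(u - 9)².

Repeated linear factor: α/(u - 9) + β/(u - 9)²


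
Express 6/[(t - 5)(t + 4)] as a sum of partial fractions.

6/(t - 5)(t + 4) = α/(t - 5) + β/(t + 4). α = 6/(5 + 4) = 2/3, β = 6/(-4 - 5) = -2/3
Result: (2/3)/(t - 5) - (2/3)/(t + 4)


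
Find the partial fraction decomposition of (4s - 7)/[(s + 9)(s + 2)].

At s=-9: A = (4·(-9) - 7)/(-9 + 2) = 43/7. At s=-2: B = (4·(-2) - 7)/(-2 + 9) = -15/7
Result: (43/7)/(s + 9) - (15/7)/(s + 2)


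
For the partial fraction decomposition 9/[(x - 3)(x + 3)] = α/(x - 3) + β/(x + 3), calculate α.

Cover-up at x = 3: α = 9/(3 + 3) = 9/6 = 3/2


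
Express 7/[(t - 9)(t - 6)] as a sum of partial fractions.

7/(t - 9)(t - 6) = A/(t - 9) + B/(t - 6). A = 7/(9 - 6) = 7/3, B = 7/(6 - 9) = -7/3
Result: (7/3)/(t - 9) - (7/3)/(t - 6)


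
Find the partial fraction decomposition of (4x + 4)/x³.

(4x + 4) = αx² + βx + γ. At x = 0: γ = 4·0 + 4 = 4. Coefficients: α = 0, β = 4
Result: 4/x² + 4/x³


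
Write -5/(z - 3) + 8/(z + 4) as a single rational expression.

Common denominator (z - 3)(z + 4). Numerator: -5(z + 4) + 8(z - 3) = (-5z - 20) + (8z - 24) = 3z - 44
Result: (3z - 44)/[(z - 3)(z + 4)]


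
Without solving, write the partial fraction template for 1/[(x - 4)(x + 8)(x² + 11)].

Two linear + quadratic: α/(x - 4) + β/(x + 8) + (γx + δ)/(x² + 11)


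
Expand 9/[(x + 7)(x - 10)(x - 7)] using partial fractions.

Using cover-up method: A = 9/238, B = 3/17, C = -3/14
Result: (9/238)/(x + 7) + (3/17)/(x - 10) - (3/14)/(x - 7)


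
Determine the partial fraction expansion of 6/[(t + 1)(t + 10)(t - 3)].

Using cover-up method: α = -1/6, β = 2/39, γ = 3/26
Result: (-1/6)/(t + 1) + (2/39)/(t + 10) + (3/26)/(t - 3)


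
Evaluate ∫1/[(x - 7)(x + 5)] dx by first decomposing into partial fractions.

Decompose: 1/[(x - 7)(x + 5)] = (1/12)/(x - 7) - (1/12)/(x + 5). Integrate each term: (1/12) ln|(x - 7)| - (1/12) ln|(x + 5)| + C


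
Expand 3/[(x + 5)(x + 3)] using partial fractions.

3/(x + 5)(x + 3) = α/(x + 5) + β/(x + 3). α = 3/(-5 + 3) = -3/2, β = 3/(-3 + 5) = 3/2
Result: (-3/2)/(x + 5) + (3/2)/(x + 3)


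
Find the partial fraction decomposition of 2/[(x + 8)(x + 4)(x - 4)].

Using cover-up method: α = 1/24, β = -1/16, γ = 1/48
Result: (1/24)/(x + 8) - (1/16)/(x + 4) + (1/48)/(x - 4)


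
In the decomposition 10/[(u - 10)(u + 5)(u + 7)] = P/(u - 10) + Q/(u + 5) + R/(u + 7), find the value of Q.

Cover-up at u = -5: Q = 10/[(-5 - 10)(-5 + 7)] = 10/[(-15)(2)] = -10/30 = -1/3


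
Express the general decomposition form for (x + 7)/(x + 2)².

Repeated linear factor: A/(x + 2) + B/(x + 2)²


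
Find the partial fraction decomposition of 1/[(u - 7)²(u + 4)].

Cover-up at u=-4: γ = 1/(-4 - 7)² = 1/121. Cover-up at u=7: β = 1/(7 + 4) = 1/11. Comparing u² coeff: α = -γ = -1/121
Result: (-1/121)/(u - 7) + (1/11)/(u - 7)² + (1/121)/(u + 4)


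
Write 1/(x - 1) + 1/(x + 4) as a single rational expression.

Common denominator (x - 1)(x + 4). Numerator: 1(x + 4) + 1(x - 1) = (x + 4) + (x - 1) = 2x + 3
Result: (2x + 3)/[(x - 1)(x + 4)]


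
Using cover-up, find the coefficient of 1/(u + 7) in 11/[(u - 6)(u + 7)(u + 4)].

Cover (u + 7), set u=-7: 11/[(-7 - 6)(-7 + 4)] = 11/39


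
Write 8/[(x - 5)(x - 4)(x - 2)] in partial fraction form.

Using cover-up method: P = 8/3, Q = -4, R = 4/3
Result: (8/3)/(x - 5) - 4/(x - 4) + (4/3)/(x - 2)


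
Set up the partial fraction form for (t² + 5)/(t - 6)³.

Repeated linear factor (power 3): A/(t - 6) + B/(t - 6)² + C/(t - 6)³


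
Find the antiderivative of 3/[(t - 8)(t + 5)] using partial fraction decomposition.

Decompose: 3/[(t - 8)(t + 5)] = (3/13)/(t - 8) - (3/13)/(t + 5). Integrate each term: (3/13) ln|(t - 8)| - (3/13) ln|(t + 5)| + C


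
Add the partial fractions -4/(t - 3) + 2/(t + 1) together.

Common denominator (t - 3)(t + 1). Numerator: -4(t + 1) + 2(t - 3) = (-4t - 4) + (2t - 6) = -2t - 10
Result: (-2t - 10)/[(t - 3)(t + 1)]


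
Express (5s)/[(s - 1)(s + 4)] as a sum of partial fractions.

At s=1: A = (5·1 + 0)/(1 + 4) = 1. At s=-4: B = (5·(-4) + 0)/(-4 - 1) = 4
Result: 1/(s - 1) + 4/(s + 4)


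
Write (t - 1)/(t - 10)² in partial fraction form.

(t - 1) = A(t - 10) + B. At t = 10: B = 1·10 - 1 = 9. Coeff of t: A = 1
Result: 1/(t - 10) + 9/(t - 10)²


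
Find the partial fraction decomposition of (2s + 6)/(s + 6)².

(2s + 6) = A(s + 6) + B. At s = -6: B = 2·(-6) + 6 = -6. Coeff of s: A = 2
Result: 2/(s + 6) - 6/(s + 6)²


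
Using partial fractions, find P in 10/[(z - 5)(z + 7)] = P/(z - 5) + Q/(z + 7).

Cover-up at z = 5: P = 10/(5 + 7) = 10/12 = 5/6


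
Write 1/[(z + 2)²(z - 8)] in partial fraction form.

Cover-up at z=8: C = 1/(8 + 2)² = 1/100. Cover-up at z=-2: B = 1/(-2 - 8) = -1/10. Comparing z² coeff: A = -C = -1/100
Result: (-1/100)/(z + 2) - (1/10)/(z + 2)² + (1/100)/(z - 8)


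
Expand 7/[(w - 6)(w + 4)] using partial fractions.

7/(w - 6)(w + 4) = α/(w - 6) + β/(w + 4). α = 7/(6 + 4) = 7/10, β = 7/(-4 - 6) = -7/10
Result: (7/10)/(w - 6) - (7/10)/(w + 4)


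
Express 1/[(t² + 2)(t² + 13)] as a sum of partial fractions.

Coefficient matching gives A = C = 0, B = 1/(13-2) = 1/11, D = -B = -1/11
Result: (1/11)/(t² + 2) - (1/11)/(t² + 13)


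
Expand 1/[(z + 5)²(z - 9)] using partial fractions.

Cover-up at z=9: γ = 1/(9 + 5)² = 1/196. Cover-up at z=-5: β = 1/(-5 - 9) = -1/14. Comparing z² coeff: α = -γ = -1/196
Result: (-1/196)/(z + 5) - (1/14)/(z + 5)² + (1/196)/(z - 9)


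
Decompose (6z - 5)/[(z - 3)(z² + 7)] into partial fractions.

At z=3: A = (6·3 - 5)/(3² + 7) = 13/16. B = -A = -13/16, C = 6 - 3·A = 57/16
Result: (13/16)/(z - 3) - ((13/16)z - 57/16)/(z² + 7)


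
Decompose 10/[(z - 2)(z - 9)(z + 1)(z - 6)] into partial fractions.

Using Heaviside cover-up: (5/42)/(z - 2) + (1/21)/(z - 9) - (1/21)/(z + 1) - (5/42)/(z - 6)


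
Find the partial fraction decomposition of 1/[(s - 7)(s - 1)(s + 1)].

Using cover-up method: P = 1/48, Q = -1/12, R = 1/16
Result: (1/48)/(s - 7) - (1/12)/(s - 1) + (1/16)/(s + 1)


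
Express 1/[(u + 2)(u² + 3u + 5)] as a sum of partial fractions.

Cover-up at u = -2: A = 1/((-2)² + 3·(-2) + 5) = 1/3. Then B = -A = -1/3, C = -A·(3 - 2) = -1/3
Result: (1/3)/(u + 2) - ((1/3)u + 1/3)/(u² + 3u + 5)


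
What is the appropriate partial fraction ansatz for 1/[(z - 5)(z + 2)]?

Distinct linear factors: A/(z - 5) + B/(z + 2)


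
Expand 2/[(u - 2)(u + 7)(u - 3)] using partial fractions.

Using cover-up method: P = -2/9, Q = 1/45, R = 1/5
Result: (-2/9)/(u - 2) + (1/45)/(u + 7) + (1/5)/(u - 3)


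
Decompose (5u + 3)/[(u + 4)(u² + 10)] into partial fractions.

At u=-4: P = (5·(-4) + 3)/((-4)² + 10) = -17/26. Q = -P = 17/26, R = 5 - (-4)·P = 31/13
Result: (-17/26)/(u + 4) + ((17/26)u + 31/13)/(u² + 10)


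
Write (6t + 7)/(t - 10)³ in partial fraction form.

(6t + 7) = P(t - 10)² + Q(t - 10) + R. At t = 10: R = 6·10 + 7 = 67. Coefficients: P = 0, Q = 6
Result: 6/(t - 10)² + 67/(t - 10)³


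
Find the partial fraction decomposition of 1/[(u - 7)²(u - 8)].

Cover-up at u=8: γ = 1/(8 - 7)² = 1. Cover-up at u=7: β = 1/(7 - 8) = -1. Comparing u² coeff: α = -γ = -1
Result: -1/(u - 7) - 1/(u - 7)² + 1/(u - 8)


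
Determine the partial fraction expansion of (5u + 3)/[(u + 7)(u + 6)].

At u=-7: α = (5·(-7) + 3)/(-7 + 6) = 32. At u=-6: β = (5·(-6) + 3)/(-6 + 7) = -27
Result: 32/(u + 7) - 27/(u + 6)


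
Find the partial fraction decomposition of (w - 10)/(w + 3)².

(w - 10) = P(w + 3) + Q. At w = -3: Q = 1·(-3) - 10 = -13. Coeff of w: P = 1
Result: 1/(w + 3) - 13/(w + 3)²


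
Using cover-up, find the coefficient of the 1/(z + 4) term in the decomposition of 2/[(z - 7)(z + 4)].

Cover (z + 4), set z=-4: 2/((z - 7) at z=-4) = 2/(-11) = -2/11


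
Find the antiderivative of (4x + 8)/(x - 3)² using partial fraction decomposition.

Decompose: P = 4, Q = 4·3 + 8 = 20, so (4x + 8)/(x - 3)² = 4/(x - 3) + 20/(x - 3)². Integrate: ∫ P/(x - 3) dx = 4 ln|(x - 3)|; ∫ Q/(x - 3)² dx = -20/(x - 3). Sum: 4 ln|(x - 3)| - 20/(x - 3) + C


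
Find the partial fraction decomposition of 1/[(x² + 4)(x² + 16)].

Coefficient matching gives A = C = 0, B = 1/(16-4) = 1/12, D = -B = -1/12
Result: (1/12)/(x² + 4) - (1/12)/(x² + 16)


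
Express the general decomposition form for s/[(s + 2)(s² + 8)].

Linear + irreducible quadratic: α/(s + 2) + (βs + γ)/(s² + 8)


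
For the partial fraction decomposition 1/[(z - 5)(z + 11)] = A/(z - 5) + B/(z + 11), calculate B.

Cover-up at z = -11: B = 1/(-11 - 5) = -1/16


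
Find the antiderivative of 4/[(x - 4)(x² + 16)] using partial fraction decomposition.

Cover-up at x=4: A = 4/(4²+16) = 1/8. Coeff matching: B = -1/8, C = -1/2. Decomposition: (1/8)/(x - 4) - ((1/8)x + 1/2)/(x² + 16). Integrate: linear → ln, quadratic → (1/2)ln + arctan: (1/8) ln|(x - 4)| - (1/16) ln(x² + 16) - (1/8) arctan(x/4) + C


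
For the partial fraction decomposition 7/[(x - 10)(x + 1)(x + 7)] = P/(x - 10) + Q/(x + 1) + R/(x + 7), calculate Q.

Cover-up at x = -1: Q = 7/[(-1 - 10)(-1 + 7)] = 7/[(-11)(6)] = -7/66


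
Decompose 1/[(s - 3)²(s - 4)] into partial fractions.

Cover-up at s=4: R = 1/(4 - 3)² = 1. Cover-up at s=3: Q = 1/(3 - 4) = -1. Comparing s² coeff: P = -R = -1
Result: -1/(s - 3) - 1/(s - 3)² + 1/(s - 4)


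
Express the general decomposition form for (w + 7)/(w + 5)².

Repeated linear factor: A/(w + 5) + B/(w + 5)²


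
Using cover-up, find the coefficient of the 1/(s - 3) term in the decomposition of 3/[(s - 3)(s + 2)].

Cover (s - 3), set s=3: 3/((s + 2) at s=3) = 3/(5) = 3/5


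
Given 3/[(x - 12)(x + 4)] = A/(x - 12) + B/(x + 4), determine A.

Cover-up at x = 12: A = 3/(12 + 4) = 3/16


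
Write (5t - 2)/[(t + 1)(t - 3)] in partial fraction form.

At t=-1: P = (5·(-1) - 2)/(-1 - 3) = 7/4. At t=3: Q = (5·3 - 2)/(3 + 1) = 13/4
Result: (7/4)/(t + 1) + (13/4)/(t - 3)


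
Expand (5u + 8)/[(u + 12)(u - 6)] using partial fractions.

At u=-12: P = (5·(-12) + 8)/(-12 - 6) = 26/9. At u=6: Q = (5·6 + 8)/(6 + 12) = 19/9
Result: (26/9)/(u + 12) + (19/9)/(u - 6)


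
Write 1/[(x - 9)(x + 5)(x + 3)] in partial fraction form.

Using cover-up method: α = 1/168, β = 1/28, γ = -1/24
Result: (1/168)/(x - 9) + (1/28)/(x + 5) - (1/24)/(x + 3)


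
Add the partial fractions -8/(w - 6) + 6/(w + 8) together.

Common denominator (w - 6)(w + 8). Numerator: -8(w + 8) + 6(w - 6) = (-8w - 64) + (6w - 36) = -2w - 100
Result: (-2w - 100)/[(w - 6)(w + 8)]


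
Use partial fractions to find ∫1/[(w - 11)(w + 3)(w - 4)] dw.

Cover-up: P = 1/98, Q = 1/98, R = -1/49. Decomposition: (1/98)/(w - 11) + (1/98)/(w + 3) - (1/49)/(w - 4). Integrate each term: (1/98) ln|(w - 11)| + (1/98) ln|(w + 3)| - (1/49) ln|(w - 4)| + C


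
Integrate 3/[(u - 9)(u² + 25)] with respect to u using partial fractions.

Cover-up at u=9: P = 3/(9²+25) = 3/106. Coeff matching: Q = -3/106, R = -27/106. Decomposition: (3/106)/(u - 9) - ((3/106)u + 27/106)/(u² + 25). Integrate: linear → ln, quadratic → (1/2)ln + arctan: (3/106) ln|(u - 9)| - (3/212) ln(u² + 25) - (27/530) arctan(u/5) + C


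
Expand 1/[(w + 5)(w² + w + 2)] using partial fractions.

Cover-up at w = -5: α = 1/((-5)² + 1·(-5) + 2) = 1/22. Then β = -α = -1/22, γ = -α·(1 - 5) = 2/11
Result: (1/22)/(w + 5) - ((1/22)w - 2/11)/(w² + w + 2)


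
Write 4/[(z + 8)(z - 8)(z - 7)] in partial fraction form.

Using cover-up method: α = 1/60, β = 1/4, γ = -4/15
Result: (1/60)/(z + 8) + (1/4)/(z - 8) - (4/15)/(z - 7)


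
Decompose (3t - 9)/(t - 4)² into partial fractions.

(3t - 9) = α(t - 4) + β. At t = 4: β = 3·4 - 9 = 3. Coeff of t: α = 3
Result: 3/(t - 4) + 3/(t - 4)²


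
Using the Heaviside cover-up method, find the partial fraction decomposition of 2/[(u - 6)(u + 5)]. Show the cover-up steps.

Cover (u - 6): set u=6, get A = 2/(6 + 5) = 2/11. Cover (u + 5): set u=-5, get B = 2/(-5 - 6) = -2/11.
Result: (2/11)/(u - 6) - (2/11)/(u + 5)


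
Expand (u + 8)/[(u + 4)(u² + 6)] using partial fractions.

At u=-4: P = (1·(-4) + 8)/((-4)² + 6) = 2/11. Q = -P = -2/11, R = 1 - (-4)·P = 19/11
Result: (2/11)/(u + 4) - ((2/11)u - 19/11)/(u² + 6)


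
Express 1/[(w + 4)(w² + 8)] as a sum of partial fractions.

Cover-up at w = -4: α = 1/((-4)² + 8) = 1/24. Then β = -α = -1/24, γ = -α·(0 - 4) = 1/6
Result: (1/24)/(w + 4) - ((1/24)w - 1/6)/(w² + 8)


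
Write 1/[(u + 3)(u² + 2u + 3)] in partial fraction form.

Cover-up at u = -3: A = 1/((-3)² + 2·(-3) + 3) = 1/6. Then B = -A = -1/6, C = -A·(2 - 3) = 1/6
Result: (1/6)/(u + 3) - ((1/6)u - 1/6)/(u² + 2u + 3)


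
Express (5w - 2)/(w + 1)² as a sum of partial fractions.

(5w - 2) = P(w + 1) + Q. At w = -1: Q = 5·(-1) - 2 = -7. Coeff of w: P = 5
Result: 5/(w + 1) - 7/(w + 1)²


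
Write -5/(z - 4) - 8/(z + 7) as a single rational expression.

Common denominator (z - 4)(z + 7). Numerator: -5(z + 7) - 8(z - 4) = (-5z - 35) - (8z - 32) = -13z - 3
Result: (-13z - 3)/[(z - 4)(z + 7)]


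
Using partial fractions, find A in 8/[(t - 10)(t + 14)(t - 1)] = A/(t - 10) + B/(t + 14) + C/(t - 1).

Cover-up at t = 10: A = 8/[(10 + 14)(10 - 1)] = 8/[(24)(9)] = 8/216 = 1/27


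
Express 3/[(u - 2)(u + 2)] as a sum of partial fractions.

3/(u - 2)(u + 2) = A/(u - 2) + B/(u + 2). A = 3/(2 + 2) = 3/4, B = 3/(-2 - 2) = -3/4
Result: (3/4)/(u - 2) - (3/4)/(u + 2)


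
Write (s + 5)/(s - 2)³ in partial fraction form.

(s + 5) = P(s - 2)² + Q(s - 2) + R. At s = 2: R = 1·2 + 5 = 7. Coefficients: P = 0, Q = 1
Result: 1/(s - 2)² + 7/(s - 2)³


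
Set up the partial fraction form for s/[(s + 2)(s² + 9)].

Linear + irreducible quadratic: P/(s + 2) + (Qs + R)/(s² + 9)


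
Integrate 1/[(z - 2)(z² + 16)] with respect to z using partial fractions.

Cover-up at z=2: A = 1/(2²+16) = 1/20. Coeff matching: B = -1/20, C = -1/10. Decomposition: (1/20)/(z - 2) - ((1/20)z + 1/10)/(z² + 16). Integrate: linear → ln, quadratic → (1/2)ln + arctan: (1/20) ln|(z - 2)| - (1/40) ln(z² + 16) - (1/40) arctan(z/4) + C


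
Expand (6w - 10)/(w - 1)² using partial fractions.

(6w - 10) = A(w - 1) + B. At w = 1: B = 6·1 - 10 = -4. Coeff of w: A = 6
Result: 6/(w - 1) - 4/(w - 1)²


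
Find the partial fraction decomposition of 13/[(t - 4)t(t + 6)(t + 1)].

Using Heaviside cover-up: (13/200)/(t - 4) - (13/24)/t - (13/300)/(t + 6) + (13/25)/(t + 1)


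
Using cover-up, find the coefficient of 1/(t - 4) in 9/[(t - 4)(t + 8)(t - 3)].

Cover (t - 4), set t=4: 9/[(4 + 8)(4 - 3)] = 3/4


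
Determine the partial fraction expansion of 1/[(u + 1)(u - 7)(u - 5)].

Using cover-up method: α = 1/48, β = 1/16, γ = -1/12
Result: (1/48)/(u + 1) + (1/16)/(u - 7) - (1/12)/(u - 5)


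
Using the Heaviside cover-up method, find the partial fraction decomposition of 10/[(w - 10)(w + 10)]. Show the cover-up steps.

Cover (w - 10): set w=10, get P = 10/(10 + 10) = 1/2. Cover (w + 10): set w=-10, get Q = 10/(-10 - 10) = -1/2.
Result: (1/2)/(w - 10) - (1/2)/(w + 10)


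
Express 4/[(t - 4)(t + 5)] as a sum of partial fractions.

4/(t - 4)(t + 5) = α/(t - 4) + β/(t + 5). α = 4/(4 + 5) = 4/9, β = 4/(-5 - 4) = -4/9
Result: (4/9)/(t - 4) - (4/9)/(t + 5)


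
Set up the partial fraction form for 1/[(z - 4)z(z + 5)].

Three distinct linear factors: A/(z - 4) + B/z + C/(z + 5)


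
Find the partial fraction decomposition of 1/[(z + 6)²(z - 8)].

Cover-up at z=8: C = 1/(8 + 6)² = 1/196. Cover-up at z=-6: B = 1/(-6 - 8) = -1/14. Comparing z² coeff: A = -C = -1/196
Result: (-1/196)/(z + 6) - (1/14)/(z + 6)² + (1/196)/(z - 8)


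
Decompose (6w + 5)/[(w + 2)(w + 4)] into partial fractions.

At w=-2: α = (6·(-2) + 5)/(-2 + 4) = -7/2. At w=-4: β = (6·(-4) + 5)/(-4 + 2) = 19/2
Result: (-7/2)/(w + 2) + (19/2)/(w + 4)


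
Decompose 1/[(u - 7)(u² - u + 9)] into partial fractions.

Cover-up at u = 7: α = 1/(7² - 1·7 + 9) = 1/51. Then β = -α = -1/51, γ = -α·(-1 + 7) = -2/17
Result: (1/51)/(u - 7) - ((1/51)u + 2/17)/(u² - u + 9)


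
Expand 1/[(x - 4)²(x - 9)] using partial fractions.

Cover-up at x=9: γ = 1/(9 - 4)² = 1/25. Cover-up at x=4: β = 1/(4 - 9) = -1/5. Comparing x² coeff: α = -γ = -1/25
Result: (-1/25)/(x - 4) - (1/5)/(x - 4)² + (1/25)/(x - 9)


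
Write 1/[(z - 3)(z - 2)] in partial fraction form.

1/(z - 3)(z - 2) = P/(z - 3) + Q/(z - 2). P = 1/(3 - 2) = 1, Q = 1/(2 - 3) = -1
Result: 1/(z - 3) - 1/(z - 2)


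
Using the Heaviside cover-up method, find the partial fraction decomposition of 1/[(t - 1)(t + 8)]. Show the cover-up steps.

Cover (t - 1): set t=1, get α = 1/(1 + 8) = 1/9. Cover (t + 8): set t=-8, get β = 1/(-8 - 1) = -1/9.
Result: (1/9)/(t - 1) - (1/9)/(t + 8)


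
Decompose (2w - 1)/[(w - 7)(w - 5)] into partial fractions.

At w=7: P = (2·7 - 1)/(7 - 5) = 13/2. At w=5: Q = (2·5 - 1)/(5 - 7) = -9/2
Result: (13/2)/(w - 7) - (9/2)/(w - 5)


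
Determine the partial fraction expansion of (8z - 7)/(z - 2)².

(8z - 7) = α(z - 2) + β. At z = 2: β = 8·2 - 7 = 9. Coeff of z: α = 8
Result: 8/(z - 2) + 9/(z - 2)²


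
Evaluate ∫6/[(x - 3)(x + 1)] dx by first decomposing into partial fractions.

Decompose: 6/[(x - 3)(x + 1)] = (3/2)/(x - 3) - (3/2)/(x + 1). Integrate each term: (3/2) ln|(x - 3)| - (3/2) ln|(x + 1)| + C


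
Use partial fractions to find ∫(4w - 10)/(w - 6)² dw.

Decompose: A = 4, B = 4·6 - 10 = 14, so (4w - 10)/(w - 6)² = 4/(w - 6) + 14/(w - 6)². Integrate: ∫ A/(w - 6) dw = 4 ln|(w - 6)|; ∫ B/(w - 6)² dw = -14/(w - 6). Sum: 4 ln|(w - 6)| - 14/(w - 6) + C


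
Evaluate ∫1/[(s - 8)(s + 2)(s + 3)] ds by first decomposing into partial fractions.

Cover-up: α = 1/110, β = -1/10, γ = 1/11. Decomposition: (1/110)/(s - 8) - (1/10)/(s + 2) + (1/11)/(s + 3). Integrate each term: (1/110) ln|(s - 8)| - (1/10) ln|(s + 2)| + (1/11) ln|(s + 3)| + C


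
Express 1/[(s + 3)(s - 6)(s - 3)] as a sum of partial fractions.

Using cover-up method: α = 1/54, β = 1/27, γ = -1/18
Result: (1/54)/(s + 3) + (1/27)/(s - 6) - (1/18)/(s - 3)


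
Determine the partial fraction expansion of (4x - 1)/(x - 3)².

(4x - 1) = α(x - 3) + β. At x = 3: β = 4·3 - 1 = 11. Coeff of x: α = 4
Result: 4/(x - 3) + 11/(x - 3)²


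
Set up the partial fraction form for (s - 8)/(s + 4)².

Repeated linear factor: P/(s + 4) + Q/(s + 4)²


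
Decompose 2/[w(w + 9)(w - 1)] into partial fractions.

Using cover-up method: A = -2/9, B = 1/45, C = 1/5
Result: (-2/9)/w + (1/45)/(w + 9) + (1/5)/(w - 1)


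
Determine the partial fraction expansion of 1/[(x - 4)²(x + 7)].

Cover-up at x=-7: C = 1/(-7 - 4)² = 1/121. Cover-up at x=4: B = 1/(4 + 7) = 1/11. Comparing x² coeff: A = -C = -1/121
Result: (-1/121)/(x - 4) + (1/11)/(x - 4)² + (1/121)/(x + 7)


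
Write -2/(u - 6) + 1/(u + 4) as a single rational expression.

Common denominator (u - 6)(u + 4). Numerator: -2(u + 4) + 1(u - 6) = (-2u - 8) + (u - 6) = -u - 14
Result: (-u - 14)/[(u - 6)(u + 4)]


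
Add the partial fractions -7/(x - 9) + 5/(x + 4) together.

Common denominator (x - 9)(x + 4). Numerator: -7(x + 4) + 5(x - 9) = (-7x - 28) + (5x - 45) = -2x - 73
Result: (-2x - 73)/[(x - 9)(x + 4)]


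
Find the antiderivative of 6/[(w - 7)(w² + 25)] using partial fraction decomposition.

Cover-up at w=7: α = 6/(7²+25) = 3/37. Coeff matching: β = -3/37, γ = -21/37. Decomposition: (3/37)/(w - 7) - ((3/37)w + 21/37)/(w² + 25). Integrate: linear → ln, quadratic → (1/2)ln + arctan: (3/37) ln|(w - 7)| - (3/74) ln(w² + 25) - (21/185) arctan(w/5) + C


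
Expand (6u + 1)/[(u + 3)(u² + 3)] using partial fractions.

At u=-3: α = (6·(-3) + 1)/((-3)² + 3) = -17/12. β = -α = 17/12, γ = 6 - (-3)·α = 7/4
Result: (-17/12)/(u + 3) + ((17/12)u + 7/4)/(u² + 3)


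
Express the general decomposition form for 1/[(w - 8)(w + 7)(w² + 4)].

Two linear + quadratic: P/(w - 8) + Q/(w + 7) + (Rw + S)/(w² + 4)


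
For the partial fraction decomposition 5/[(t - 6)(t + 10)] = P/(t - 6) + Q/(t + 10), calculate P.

Cover-up at t = 6: P = 5/(6 + 10) = 5/16


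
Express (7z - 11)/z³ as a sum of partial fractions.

(7z - 11) = Pz² + Qz + R. At z = 0: R = 7·0 - 11 = -11. Coefficients: P = 0, Q = 7
Result: 7/z² - 11/z³


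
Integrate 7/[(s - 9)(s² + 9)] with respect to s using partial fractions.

Cover-up at s=9: α = 7/(9²+9) = 7/90. Coeff matching: β = -7/90, γ = -7/10. Decomposition: (7/90)/(s - 9) - ((7/90)s + 7/10)/(s² + 9). Integrate: linear → ln, quadratic → (1/2)ln + arctan: (7/90) ln|(s - 9)| - (7/180) ln(s² + 9) - (7/30) arctan(s/3) + C


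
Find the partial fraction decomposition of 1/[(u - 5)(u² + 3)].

Cover-up at u = 5: P = 1/(5² + 3) = 1/28. Then Q = -P = -1/28, R = -P·(0 + 5) = -5/28
Result: (1/28)/(u - 5) - ((1/28)u + 5/28)/(u² + 3)


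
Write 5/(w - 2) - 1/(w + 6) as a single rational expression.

Common denominator (w - 2)(w + 6). Numerator: 5(w + 6) - 1(w - 2) = (5w + 30) - (w - 2) = 4w + 32
Result: (4w + 32)/[(w - 2)(w + 6)]


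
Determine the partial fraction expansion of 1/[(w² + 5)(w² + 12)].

Coefficient matching gives A = C = 0, B = 1/(12-5) = 1/7, D = -B = -1/7
Result: (1/7)/(w² + 5) - (1/7)/(w² + 12)


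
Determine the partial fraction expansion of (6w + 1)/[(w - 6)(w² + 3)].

At w=6: A = (6·6 + 1)/(6² + 3) = 37/39. B = -A = -37/39, C = 6 - 6·A = 4/13
Result: (37/39)/(w - 6) - ((37/39)w - 4/13)/(w² + 3)


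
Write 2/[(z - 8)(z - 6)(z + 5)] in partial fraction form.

Using cover-up method: P = 1/13, Q = -1/11, R = 2/143
Result: (1/13)/(z - 8) - (1/11)/(z - 6) + (2/143)/(z + 5)


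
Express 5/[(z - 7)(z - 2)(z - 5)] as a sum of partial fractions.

Using cover-up method: P = 1/2, Q = 1/3, R = -5/6
Result: (1/2)/(z - 7) + (1/3)/(z - 2) - (5/6)/(z - 5)


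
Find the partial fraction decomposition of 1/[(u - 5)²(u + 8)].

Cover-up at u=-8: C = 1/(-8 - 5)² = 1/169. Cover-up at u=5: B = 1/(5 + 8) = 1/13. Comparing u² coeff: A = -C = -1/169
Result: (-1/169)/(u - 5) + (1/13)/(u - 5)² + (1/169)/(u + 8)


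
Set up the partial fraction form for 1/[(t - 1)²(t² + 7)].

Repeated linear + quadratic: α/(t - 1) + β/(t - 1)² + (γt + δ)/(t² + 7)


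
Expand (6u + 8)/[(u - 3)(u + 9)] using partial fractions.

At u=3: P = (6·3 + 8)/(3 + 9) = 13/6. At u=-9: Q = (6·(-9) + 8)/(-9 - 3) = 23/6
Result: (13/6)/(u - 3) + (23/6)/(u + 9)


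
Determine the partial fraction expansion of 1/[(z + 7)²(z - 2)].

Cover-up at z=2: R = 1/(2 + 7)² = 1/81. Cover-up at z=-7: Q = 1/(-7 - 2) = -1/9. Comparing z² coeff: P = -R = -1/81
Result: (-1/81)/(z + 7) - (1/9)/(z + 7)² + (1/81)/(z - 2)


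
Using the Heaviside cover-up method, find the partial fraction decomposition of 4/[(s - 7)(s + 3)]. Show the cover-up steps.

Cover (s - 7): set s=7, get A = 4/(7 + 3) = 2/5. Cover (s + 3): set s=-3, get B = 4/(-3 - 7) = -2/5.
Result: (2/5)/(s - 7) - (2/5)/(s + 3)


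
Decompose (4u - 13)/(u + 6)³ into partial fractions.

(4u - 13) = P(u + 6)² + Q(u + 6) + R. At u = -6: R = 4·(-6) - 13 = -37. Coefficients: P = 0, Q = 4
Result: 4/(u + 6)² - 37/(u + 6)³


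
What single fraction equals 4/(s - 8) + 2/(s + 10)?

Common denominator (s - 8)(s + 10). Numerator: 4(s + 10) + 2(s - 8) = (4s + 40) + (2s - 16) = 6s + 24
Result: (6s + 24)/[(s - 8)(s + 10)]


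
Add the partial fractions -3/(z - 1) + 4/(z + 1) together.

Common denominator (z - 1)(z + 1). Numerator: -3(z + 1) + 4(z - 1) = (-3z - 3) + (4z - 4) = z - 7
Result: (z - 7)/[(z - 1)(z + 1)]


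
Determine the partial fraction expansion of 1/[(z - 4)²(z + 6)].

Cover-up at z=-6: R = 1/(-6 - 4)² = 1/100. Cover-up at z=4: Q = 1/(4 + 6) = 1/10. Comparing z² coeff: P = -R = -1/100
Result: (-1/100)/(z - 4) + (1/10)/(z - 4)² + (1/100)/(z + 6)


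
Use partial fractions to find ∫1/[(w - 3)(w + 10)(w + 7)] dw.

Cover-up: A = 1/130, B = 1/39, C = -1/30. Decomposition: (1/130)/(w - 3) + (1/39)/(w + 10) - (1/30)/(w + 7). Integrate each term: (1/130) ln|(w - 3)| + (1/39) ln|(w + 10)| - (1/30) ln|(w + 7)| + C


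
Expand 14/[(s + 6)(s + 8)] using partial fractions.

14/(s + 6)(s + 8) = P/(s + 6) + Q/(s + 8). P = 14/(-6 + 8) = 7, Q = 14/(-8 + 6) = -7
Result: 7/(s + 6) - 7/(s + 8)


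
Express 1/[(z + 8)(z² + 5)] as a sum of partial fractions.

Cover-up at z = -8: α = 1/((-8)² + 5) = 1/69. Then β = -α = -1/69, γ = -α·(0 - 8) = 8/69
Result: (1/69)/(z + 8) - ((1/69)z - 8/69)/(z² + 5)


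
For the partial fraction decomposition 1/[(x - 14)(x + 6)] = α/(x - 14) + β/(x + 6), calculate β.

Cover-up at x = -6: β = 1/(-6 - 14) = -1/20


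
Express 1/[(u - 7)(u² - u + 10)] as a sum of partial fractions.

Cover-up at u = 7: A = 1/(7² - 1·7 + 10) = 1/52. Then B = -A = -1/52, C = -A·(-1 + 7) = -3/26
Result: (1/52)/(u - 7) - ((1/52)u + 3/26)/(u² - u + 10)


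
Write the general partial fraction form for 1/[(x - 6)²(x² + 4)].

Repeated linear + quadratic: P/(x - 6) + Q/(x - 6)² + (Rx + S)/(x² + 4)


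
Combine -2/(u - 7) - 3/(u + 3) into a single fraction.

Common denominator (u - 7)(u + 3). Numerator: -2(u + 3) - 3(u - 7) = (-2u - 6) - (3u - 21) = -5u + 15
Result: (-5u + 15)/[(u - 7)(u + 3)]


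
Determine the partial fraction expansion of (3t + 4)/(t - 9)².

(3t + 4) = A(t - 9) + B. At t = 9: B = 3·9 + 4 = 31. Coeff of t: A = 3
Result: 3/(t - 9) + 31/(t - 9)²


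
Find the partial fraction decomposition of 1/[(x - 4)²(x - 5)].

Cover-up at x=5: C = 1/(5 - 4)² = 1. Cover-up at x=4: B = 1/(4 - 5) = -1. Comparing x² coeff: A = -C = -1
Result: -1/(x - 4) - 1/(x - 4)² + 1/(x - 5)


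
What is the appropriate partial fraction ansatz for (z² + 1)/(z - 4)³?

Repeated linear factor (power 3): α/(z - 4) + β/(z - 4)² + γ/(z - 4)³


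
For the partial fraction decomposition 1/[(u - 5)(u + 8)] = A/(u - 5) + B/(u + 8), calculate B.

Cover-up at u = -8: B = 1/(-8 - 5) = -1/13


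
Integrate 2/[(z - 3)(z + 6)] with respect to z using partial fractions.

Decompose: 2/[(z - 3)(z + 6)] = (2/9)/(z - 3) - (2/9)/(z + 6). Integrate each term: (2/9) ln|(z - 3)| - (2/9) ln|(z + 6)| + C


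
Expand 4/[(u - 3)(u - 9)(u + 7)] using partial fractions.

Using cover-up method: α = -1/15, β = 1/24, γ = 1/40
Result: (-1/15)/(u - 3) + (1/24)/(u - 9) + (1/40)/(u + 7)


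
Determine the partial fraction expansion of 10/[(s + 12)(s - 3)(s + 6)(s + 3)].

Using Heaviside cover-up: (-1/81)/(s + 12) + (1/81)/(s - 3) + (5/81)/(s + 6) - (5/81)/(s + 3)


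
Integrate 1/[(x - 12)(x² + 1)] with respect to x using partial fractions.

Cover-up at x=12: P = 1/(12²+1) = 1/145. Coeff matching: Q = -1/145, R = -12/145. Decomposition: (1/145)/(x - 12) - ((1/145)x + 12/145)/(x² + 1). Integrate: linear → ln, quadratic → (1/2)ln + arctan: (1/145) ln|(x - 12)| - (1/290) ln(x² + 1) - (12/145) arctan(x) + C


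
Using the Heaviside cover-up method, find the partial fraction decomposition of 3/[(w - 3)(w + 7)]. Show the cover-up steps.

Cover (w - 3): set w=3, get α = 3/(3 + 7) = 3/10. Cover (w + 7): set w=-7, get β = 3/(-7 - 3) = -3/10.
Result: (3/10)/(w - 3) - (3/10)/(w + 7)


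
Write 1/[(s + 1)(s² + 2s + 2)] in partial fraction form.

Cover-up at s = -1: P = 1/((-1)² + 2·(-1) + 2) = 1. Then Q = -P = -1, R = -P·(2 - 1) = -1
Result: 1/(s + 1) - (s + 1)/(s² + 2s + 2)


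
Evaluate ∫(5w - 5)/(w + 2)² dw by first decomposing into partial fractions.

Decompose: P = 5, Q = 5·(-2) - 5 = -15, so (5w - 5)/(w + 2)² = 5/(w + 2) - 15/(w + 2)². Integrate: ∫ P/(w + 2) dw = 5 ln|(w + 2)|; ∫ Q/(w + 2)² dw = 15/(w + 2). Sum: 5 ln|(w + 2)| + 15/(w + 2) + C


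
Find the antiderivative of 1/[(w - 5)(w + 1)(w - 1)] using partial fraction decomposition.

Cover-up: α = 1/24, β = 1/12, γ = -1/8. Decomposition: (1/24)/(w - 5) + (1/12)/(w + 1) - (1/8)/(w - 1). Integrate each term: (1/24) ln|(w - 5)| + (1/12) ln|(w + 1)| - (1/8) ln|(w - 1)| + C


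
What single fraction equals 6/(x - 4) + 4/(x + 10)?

Common denominator (x - 4)(x + 10). Numerator: 6(x + 10) + 4(x - 4) = (6x + 60) + (4x - 16) = 10x + 44
Result: (10x + 44)/[(x - 4)(x + 10)]


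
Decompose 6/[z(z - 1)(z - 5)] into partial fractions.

Using cover-up method: P = 6/5, Q = -3/2, R = 3/10
Result: (6/5)/z - (3/2)/(z - 1) + (3/10)/(z - 5)


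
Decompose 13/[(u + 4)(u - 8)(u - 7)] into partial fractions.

Using cover-up method: A = 13/132, B = 13/12, C = -13/11
Result: (13/132)/(u + 4) + (13/12)/(u - 8) - (13/11)/(u - 7)


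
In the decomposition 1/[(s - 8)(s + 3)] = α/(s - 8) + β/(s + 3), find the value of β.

Cover-up at s = -3: β = 1/(-3 - 8) = -1/11


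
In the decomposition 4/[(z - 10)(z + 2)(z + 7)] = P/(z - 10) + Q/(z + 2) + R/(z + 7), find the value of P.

Cover-up at z = 10: P = 4/[(10 + 2)(10 + 7)] = 4/[(12)(17)] = 4/204 = 1/51


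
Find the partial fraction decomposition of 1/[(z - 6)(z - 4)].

1/(z - 6)(z - 4) = A/(z - 6) + B/(z - 4). A = 1/(6 - 4) = 1/2, B = 1/(4 - 6) = -1/2
Result: (1/2)/(z - 6) - (1/2)/(z - 4)


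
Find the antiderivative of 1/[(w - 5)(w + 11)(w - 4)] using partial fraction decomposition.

Cover-up: P = 1/16, Q = 1/240, R = -1/15. Decomposition: (1/16)/(w - 5) + (1/240)/(w + 11) - (1/15)/(w - 4). Integrate each term: (1/16) ln|(w - 5)| + (1/240) ln|(w + 11)| - (1/15) ln|(w - 4)| + C


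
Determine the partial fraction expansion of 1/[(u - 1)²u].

Cover-up at u=0: C = 1/(0 - 1)² = 1. Cover-up at u=1: B = 1/(1 - 0) = 1. Comparing u² coeff: A = -C = -1
Result: -1/(u - 1) + 1/(u - 1)² + 1/u


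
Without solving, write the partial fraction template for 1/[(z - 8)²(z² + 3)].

Repeated linear + quadratic: α/(z - 8) + β/(z - 8)² + (γz + δ)/(z² + 3)


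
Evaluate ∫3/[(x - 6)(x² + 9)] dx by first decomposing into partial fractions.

Cover-up at x=6: A = 3/(6²+9) = 1/15. Coeff matching: B = -1/15, C = -2/5. Decomposition: (1/15)/(x - 6) - ((1/15)x + 2/5)/(x² + 9). Integrate: linear → ln, quadratic → (1/2)ln + arctan: (1/15) ln|(x - 6)| - (1/30) ln(x² + 9) - (2/15) arctan(x/3) + C
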